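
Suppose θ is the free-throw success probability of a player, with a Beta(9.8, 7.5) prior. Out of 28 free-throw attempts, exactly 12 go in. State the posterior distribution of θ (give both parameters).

The binomial likelihood is conjugate to the Beta prior: with 12 successes and 16 failures, the posterior is Beta(9.8+12, 7.5+16) = Beta(21.8, 23.5).

Posterior: Beta(21.8, 23.5)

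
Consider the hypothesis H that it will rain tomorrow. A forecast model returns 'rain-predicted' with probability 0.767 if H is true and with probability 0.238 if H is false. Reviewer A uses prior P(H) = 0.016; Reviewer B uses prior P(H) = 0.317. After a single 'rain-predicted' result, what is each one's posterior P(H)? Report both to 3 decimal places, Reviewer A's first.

Reviewer A: 0.050; Reviewer B: 0.599

The likelihood ratio for a 'rain-predicted' result is 0.767/0.238 = 3.2227.
Reviewer A: prior odds 0.016/0.984 = 0.016260; posterior odds 0.052401; posterior probability 0.050.
Reviewer B: prior odds 0.317/0.683 = 0.46413; posterior odds 1.4957; posterior probability 0.599.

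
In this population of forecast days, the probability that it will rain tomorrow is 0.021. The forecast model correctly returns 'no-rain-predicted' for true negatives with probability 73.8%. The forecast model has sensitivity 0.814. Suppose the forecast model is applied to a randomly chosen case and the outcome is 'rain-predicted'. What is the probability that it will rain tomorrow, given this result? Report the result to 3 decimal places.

P(H | E) ≈ 0.062

Let H be the event that it will rain tomorrow. P(H) = 0.021, so P(¬H) = 0.979. With E the 'rain-predicted' result, P(E|H) = 0.814 and P(E|¬H) = 0.262.
P(E) = 0.814·0.021 + 0.262·0.979 = 0.017094 + 0.25650 = 0.27359.
By Bayes' theorem, P(H|E) = 0.017094 / 0.27359 = 0.062.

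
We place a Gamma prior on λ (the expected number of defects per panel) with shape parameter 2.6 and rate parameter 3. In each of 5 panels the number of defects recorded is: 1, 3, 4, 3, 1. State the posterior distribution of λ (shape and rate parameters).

Posterior: Gamma(shape=14.6, rate=8)

Total count ∑xᵢ = 12 over n = 5 panels.
Gamma is conjugate to the Poisson likelihood: posterior is Gamma(shape = 2.6+12 = 14.6, rate = 3+5 = 8).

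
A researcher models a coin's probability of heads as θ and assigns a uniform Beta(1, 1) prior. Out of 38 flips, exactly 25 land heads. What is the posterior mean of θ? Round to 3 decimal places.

Observing 25 successes and 13 failures updates Beta(1, 1) by adding the success and failure counts to the two shape parameters: α = 1+25 = 26, β = 1+13 = 14.
Posterior mean = α/(α+β) = 26/40 = 0.650.

Posterior mean ≈ 0.650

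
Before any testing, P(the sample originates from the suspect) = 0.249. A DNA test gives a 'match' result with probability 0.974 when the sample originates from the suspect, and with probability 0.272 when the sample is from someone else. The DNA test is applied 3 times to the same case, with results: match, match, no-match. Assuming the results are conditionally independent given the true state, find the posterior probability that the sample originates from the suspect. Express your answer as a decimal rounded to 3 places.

Posterior P(H) ≈ 0.132

Let H be the event that the sample originates from the suspect; start with P(H) = 0.249. P('match'|H) = 0.974, P('match'|¬H) = 0.272.
Update on result 1 ('match'): P(H) ← 0.974·0.2490 / (0.974·0.2490 + 0.272·0.7510) = 0.24253/0.44680 = 0.5428.
Update on result 2 ('match'): P(H) ← 0.974·0.5428 / (0.974·0.5428 + 0.272·0.4572) = 0.52870/0.65305 = 0.8096.
Update on result 3 ('no-match'): P(H) ← 0.026·0.8096 / (0.026·0.8096 + 0.728·0.1904) = 0.021049/0.15968 = 0.1318.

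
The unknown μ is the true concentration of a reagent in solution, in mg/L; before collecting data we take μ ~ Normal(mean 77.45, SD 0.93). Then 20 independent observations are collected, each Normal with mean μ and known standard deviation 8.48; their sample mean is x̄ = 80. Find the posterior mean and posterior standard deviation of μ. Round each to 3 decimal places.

With known σ, the Normal prior is conjugate. Weight on the data is w = (n/σ²)/(n/σ² + 1/τ₀²) = 0.278124/(0.278124+1.15620) = 0.19391.
Posterior mean = w·x̄ + (1−w)·μ₀ = 0.19391·80 + 0.80609·77.45 = 77.944. Posterior variance = 1/(0.278124+1.15620) = 0.697191, so SD = 0.835.

Posterior mean ≈ 77.944; posterior SD ≈ 0.835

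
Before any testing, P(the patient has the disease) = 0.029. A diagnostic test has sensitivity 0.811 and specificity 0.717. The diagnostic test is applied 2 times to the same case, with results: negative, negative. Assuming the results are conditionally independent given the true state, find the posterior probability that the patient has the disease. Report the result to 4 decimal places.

With H the event that the patient has the disease, the joint likelihood of the observed sequence is P(data|H) = 0.189·0.189 = 0.035721 and P(data|¬H) = 0.717·0.717 = 0.51409.
Bayes: P(H|data) = 0.029·0.035721 / (0.029·0.035721 + 0.971·0.51409) = 0.0010359/0.50022 = 0.0021.

Posterior P(H) ≈ 0.0021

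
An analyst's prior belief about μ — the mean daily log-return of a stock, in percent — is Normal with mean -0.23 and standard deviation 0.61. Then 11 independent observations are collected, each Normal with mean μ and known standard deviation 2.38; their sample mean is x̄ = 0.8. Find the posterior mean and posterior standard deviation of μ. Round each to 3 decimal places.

With known σ, the Normal prior is conjugate. Weight on the data is w = (n/σ²)/(n/σ² + 1/τ₀²) = 1.94195/(1.94195+2.68745) = 0.41948.
Posterior mean = w·x̄ + (1−w)·μ₀ = 0.41948·0.8 + 0.58052·-0.23 = 0.202. Posterior variance = 1/(1.94195+2.68745) = 0.216011, so SD = 0.465.

Posterior mean ≈ 0.202; posterior SD ≈ 0.465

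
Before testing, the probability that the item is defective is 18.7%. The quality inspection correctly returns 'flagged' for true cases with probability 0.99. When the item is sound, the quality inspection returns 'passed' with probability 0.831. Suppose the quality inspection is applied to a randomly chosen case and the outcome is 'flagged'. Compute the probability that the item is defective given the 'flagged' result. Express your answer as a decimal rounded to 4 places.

Write H for 'the item is defective'. Prior odds H:¬H = 0.187/0.813 = 0.23001. For the 'flagged' outcome, the likelihood ratio is 0.99/0.169 = 5.8580.
Posterior odds = 0.23001 × 5.8580 = 1.3474, so P(H|E) = 1.3474/(1+1.3474) = 0.5740.

P(H | E) ≈ 0.5740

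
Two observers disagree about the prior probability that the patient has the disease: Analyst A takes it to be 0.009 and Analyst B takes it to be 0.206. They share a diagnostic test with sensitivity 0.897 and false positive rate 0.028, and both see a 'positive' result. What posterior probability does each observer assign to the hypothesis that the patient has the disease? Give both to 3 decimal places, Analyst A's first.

Analyst A: 0.225; Analyst B: 0.893

P('+'|H) = 0.897, P('+'|¬H) = 0.028.
Analyst A: numerator 0.897·0.009 = 0.0080730; evidence = 0.0080730+0.028·0.991 = 0.035821; posterior = 0.225.
Analyst B: numerator 0.897·0.206 = 0.18478; evidence = 0.18478+0.028·0.794 = 0.20701; posterior = 0.893.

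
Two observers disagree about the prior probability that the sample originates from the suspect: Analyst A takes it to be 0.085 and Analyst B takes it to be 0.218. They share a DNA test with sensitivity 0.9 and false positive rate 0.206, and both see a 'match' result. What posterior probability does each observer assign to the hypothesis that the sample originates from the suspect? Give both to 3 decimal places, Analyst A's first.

Analyst A: 0.289; Analyst B: 0.549

P('+'|H) = 0.9, P('+'|¬H) = 0.206.
Analyst A: numerator 0.9·0.085 = 0.076500; evidence = 0.076500+0.206·0.915 = 0.26499; posterior = 0.289.
Analyst B: numerator 0.9·0.218 = 0.19620; evidence = 0.19620+0.206·0.782 = 0.35729; posterior = 0.549.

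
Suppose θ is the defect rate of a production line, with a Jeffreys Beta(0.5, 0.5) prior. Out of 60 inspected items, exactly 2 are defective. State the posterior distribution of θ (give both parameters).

Posterior: Beta(2.5, 58.5)

The binomial likelihood is conjugate to the Beta prior: with 2 successes and 58 failures, the posterior is Beta(0.5+2, 0.5+58) = Beta(2.5, 58.5).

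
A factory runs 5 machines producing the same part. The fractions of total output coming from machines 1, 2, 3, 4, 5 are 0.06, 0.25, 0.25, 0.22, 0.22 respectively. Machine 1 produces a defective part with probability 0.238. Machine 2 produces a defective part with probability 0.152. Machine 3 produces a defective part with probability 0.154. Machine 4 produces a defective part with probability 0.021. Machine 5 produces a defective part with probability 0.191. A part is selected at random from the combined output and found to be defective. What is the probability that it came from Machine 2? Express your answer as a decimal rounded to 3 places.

Posterior probability ≈ 0.277

Tabulate prior·likelihood by source: [1] prior 0.06, lik 0.238, product 0.01428; [2] prior 0.25, lik 0.152, product 0.03800; [3] prior 0.25, lik 0.154, product 0.03850; [4] prior 0.22, lik 0.021, product 0.004620; [5] prior 0.22, lik 0.191, product 0.04202.
Normalizing constant = 0.13742; the posterior for Machine 2 is its product over the sum, 0.03800/0.13742 = 0.277.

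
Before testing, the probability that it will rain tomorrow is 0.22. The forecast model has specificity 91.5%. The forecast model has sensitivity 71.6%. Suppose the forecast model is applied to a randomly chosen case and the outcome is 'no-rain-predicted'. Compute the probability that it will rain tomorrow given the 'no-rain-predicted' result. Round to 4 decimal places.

Let H be the event that it will rain tomorrow. P(H) = 0.22, so P(¬H) = 0.78. With E the 'no-rain-predicted' result, P(E|H) = 0.284 and P(E|¬H) = 0.915.
P(E) = 0.284·0.22 + 0.915·0.78 = 0.062480 + 0.71370 = 0.77618.
By Bayes' theorem, P(H|E) = 0.062480 / 0.77618 = 0.0805.

P(H | E) ≈ 0.0805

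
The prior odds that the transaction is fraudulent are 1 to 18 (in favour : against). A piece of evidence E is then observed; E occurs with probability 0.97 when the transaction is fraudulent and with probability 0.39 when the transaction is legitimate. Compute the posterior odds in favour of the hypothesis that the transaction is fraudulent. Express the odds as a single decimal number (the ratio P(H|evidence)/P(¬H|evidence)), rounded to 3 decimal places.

Posterior odds ≈ 0.138

Prior odds = 1/18 = 0.055556. In log-odds, ln(0.055556) = -2.8904.
Add log likelihood ratio: ln(2.4872) = 0.91115.
Posterior log-odds = -1.9792, so posterior odds = exp(-1.9792) = 0.13818.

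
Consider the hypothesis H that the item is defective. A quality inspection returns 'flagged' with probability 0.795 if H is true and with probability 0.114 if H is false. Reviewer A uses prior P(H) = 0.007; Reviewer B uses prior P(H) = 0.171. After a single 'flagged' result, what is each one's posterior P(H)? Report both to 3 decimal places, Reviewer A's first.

Reviewer A: 0.047; Reviewer B: 0.590

P('+'|H) = 0.795, P('+'|¬H) = 0.114.
Reviewer A: numerator 0.795·0.007 = 0.0055650; evidence = 0.0055650+0.114·0.993 = 0.11877; posterior = 0.047.
Reviewer B: numerator 0.795·0.171 = 0.13595; evidence = 0.13595+0.114·0.829 = 0.23045; posterior = 0.590.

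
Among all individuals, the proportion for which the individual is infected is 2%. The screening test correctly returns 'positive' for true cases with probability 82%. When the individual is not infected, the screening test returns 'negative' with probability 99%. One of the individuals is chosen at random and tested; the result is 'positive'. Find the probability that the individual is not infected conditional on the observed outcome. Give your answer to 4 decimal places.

Let H be the event that the individual is infected. P(H) = 0.02, so P(¬H) = 0.98. With E the 'positive' result, P(E|H) = 0.82 and P(E|¬H) = 0.01.
P(E) = 0.82·0.02 + 0.01·0.98 = 0.016400 + 0.0098000 = 0.026200.
By Bayes' theorem, P(H|E) = 0.016400 / 0.026200 = 0.6260. Hence P(¬H|E) = 1 − 0.6260 = 0.3740.

P(¬H | E) ≈ 0.3740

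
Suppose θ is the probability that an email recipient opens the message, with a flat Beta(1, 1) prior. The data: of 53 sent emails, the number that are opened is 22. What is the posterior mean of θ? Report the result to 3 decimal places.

Posterior mean ≈ 0.418

The binomial likelihood is conjugate to the Beta prior: with 22 successes and 31 failures, the posterior is Beta(1+22, 1+31) = Beta(23, 32).
Posterior mean = α/(α+β) = 23/55 = 0.418.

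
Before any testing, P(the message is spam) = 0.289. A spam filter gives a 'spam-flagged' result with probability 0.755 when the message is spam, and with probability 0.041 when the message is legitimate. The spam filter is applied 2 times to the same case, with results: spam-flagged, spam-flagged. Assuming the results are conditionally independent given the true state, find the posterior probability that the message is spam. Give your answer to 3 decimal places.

With H the event that the message is spam, the joint likelihood of the observed sequence is P(data|H) = 0.755·0.755 = 0.57003 and P(data|¬H) = 0.041·0.041 = 0.0016810.
Bayes: P(H|data) = 0.289·0.57003 / (0.289·0.57003 + 0.711·0.0016810) = 0.16474/0.16593 = 0.9928.

Posterior P(H) ≈ 0.993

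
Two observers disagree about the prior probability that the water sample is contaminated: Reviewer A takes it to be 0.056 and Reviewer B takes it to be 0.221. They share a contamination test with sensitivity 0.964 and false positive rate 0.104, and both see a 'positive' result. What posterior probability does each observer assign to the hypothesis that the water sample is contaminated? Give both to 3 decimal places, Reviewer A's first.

Reviewer A: 0.355; Reviewer B: 0.724

The likelihood ratio for a 'positive' result is 0.964/0.104 = 9.2692.
Reviewer A: prior odds 0.056/0.944 = 0.059322; posterior odds 0.54987; posterior probability 0.355.
Reviewer B: prior odds 0.221/0.779 = 0.28370; posterior odds 2.6297; posterior probability 0.724.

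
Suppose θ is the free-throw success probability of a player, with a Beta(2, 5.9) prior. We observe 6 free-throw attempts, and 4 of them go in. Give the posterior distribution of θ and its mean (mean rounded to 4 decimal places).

Observing 4 successes and 2 failures updates Beta(2, 5.9) by adding the success and failure counts to the two shape parameters: α = 2+4 = 6, β = 5.9+2 = 7.9.
Posterior mean = α/(α+β) = 6/13.9 = 0.4317.

Posterior: Beta(6, 7.9); mean ≈ 0.4317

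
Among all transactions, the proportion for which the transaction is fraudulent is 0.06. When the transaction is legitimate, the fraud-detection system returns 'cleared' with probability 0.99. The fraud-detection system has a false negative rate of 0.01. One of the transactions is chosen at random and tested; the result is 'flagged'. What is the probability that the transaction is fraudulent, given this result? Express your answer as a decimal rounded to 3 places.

P(H | E) ≈ 0.863

Write H for 'the transaction is fraudulent'. Prior odds H:¬H = 0.06/0.94 = 0.063830. For the 'flagged' outcome, the likelihood ratio is 0.99/0.01 = 99.000.
Posterior odds = 0.063830 × 99.000 = 6.3191, so P(H|E) = 6.3191/(1+6.3191) = 0.863.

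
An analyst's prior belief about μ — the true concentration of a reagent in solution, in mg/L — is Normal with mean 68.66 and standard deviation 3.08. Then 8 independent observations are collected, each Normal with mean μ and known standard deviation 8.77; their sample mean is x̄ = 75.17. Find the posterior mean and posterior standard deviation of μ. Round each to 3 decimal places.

Posterior mean ≈ 71.893; posterior SD ≈ 2.185

With known σ, the Normal prior is conjugate. Weight on the data is w = (n/σ²)/(n/σ² + 1/τ₀²) = 0.104014/(0.104014+0.105414) = 0.49666.
Posterior mean = w·x̄ + (1−w)·μ₀ = 0.49666·75.17 + 0.50334·68.66 = 71.893. Posterior variance = 1/(0.104014+0.105414) = 4.77491, so SD = 2.185.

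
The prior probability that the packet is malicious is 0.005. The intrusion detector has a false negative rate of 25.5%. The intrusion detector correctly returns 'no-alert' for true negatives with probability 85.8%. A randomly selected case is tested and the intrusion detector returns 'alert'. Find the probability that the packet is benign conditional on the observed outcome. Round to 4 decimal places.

P(¬H | E) ≈ 0.9743

Let H be the event that the packet is malicious. P(H) = 0.005, so P(¬H) = 0.995. With E the 'alert' result, P(E|H) = 0.745 and P(E|¬H) = 0.142.
P(E) = 0.745·0.005 + 0.142·0.995 = 0.0037250 + 0.14129 = 0.14502.
By Bayes' theorem, P(H|E) = 0.0037250 / 0.14502 = 0.0257. Hence P(¬H|E) = 1 − 0.0257 = 0.9743.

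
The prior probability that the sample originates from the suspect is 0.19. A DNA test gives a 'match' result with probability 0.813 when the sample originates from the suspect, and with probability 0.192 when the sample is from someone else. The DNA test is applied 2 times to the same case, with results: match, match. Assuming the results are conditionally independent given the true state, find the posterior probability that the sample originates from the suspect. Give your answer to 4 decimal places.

With H the event that the sample originates from the suspect, the joint likelihood of the observed sequence is P(data|H) = 0.813·0.813 = 0.66097 and P(data|¬H) = 0.192·0.192 = 0.036864.
Bayes: P(H|data) = 0.19·0.66097 / (0.19·0.66097 + 0.81·0.036864) = 0.12558/0.15544 = 0.8079.

Posterior P(H) ≈ 0.8079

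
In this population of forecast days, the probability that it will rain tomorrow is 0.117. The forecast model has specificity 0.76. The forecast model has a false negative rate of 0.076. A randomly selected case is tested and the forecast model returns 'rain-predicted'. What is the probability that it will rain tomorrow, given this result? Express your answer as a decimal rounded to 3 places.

P(H | E) ≈ 0.338

Let H be the event that it will rain tomorrow. P(H) = 0.117, so P(¬H) = 0.883. With E the 'rain-predicted' result, P(E|H) = 0.924 and P(E|¬H) = 0.24.
P(E) = 0.924·0.117 + 0.24·0.883 = 0.10811 + 0.21192 = 0.32003.
By Bayes' theorem, P(H|E) = 0.10811 / 0.32003 = 0.338.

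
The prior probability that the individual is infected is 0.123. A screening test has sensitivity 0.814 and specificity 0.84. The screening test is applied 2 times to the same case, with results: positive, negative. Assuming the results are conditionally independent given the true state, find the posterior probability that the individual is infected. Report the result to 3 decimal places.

Posterior P(H) ≈ 0.136

Let H be the event that the individual is infected; start with P(H) = 0.123. P('positive'|H) = 0.814, P('positive'|¬H) = 0.16.
Update on result 1 ('positive'): P(H) ← 0.814·0.1230 / (0.814·0.1230 + 0.16·0.8770) = 0.10012/0.24044 = 0.4164.
Update on result 2 ('negative'): P(H) ← 0.186·0.4164 / (0.186·0.4164 + 0.84·0.5836) = 0.077452/0.56767 = 0.1364.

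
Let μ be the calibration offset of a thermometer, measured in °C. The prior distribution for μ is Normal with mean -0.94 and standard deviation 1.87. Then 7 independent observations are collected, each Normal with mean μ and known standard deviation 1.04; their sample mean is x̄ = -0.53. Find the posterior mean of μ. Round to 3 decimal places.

With known σ, the Normal prior is conjugate. Weight on the data is w = (n/σ²)/(n/σ² + 1/τ₀²) = 6.47189/(6.47189+0.285968) = 0.95768.
Posterior mean = w·x̄ + (1−w)·μ₀ = 0.95768·-0.53 + 0.042316·-0.94 = -0.547.

Posterior mean ≈ -0.547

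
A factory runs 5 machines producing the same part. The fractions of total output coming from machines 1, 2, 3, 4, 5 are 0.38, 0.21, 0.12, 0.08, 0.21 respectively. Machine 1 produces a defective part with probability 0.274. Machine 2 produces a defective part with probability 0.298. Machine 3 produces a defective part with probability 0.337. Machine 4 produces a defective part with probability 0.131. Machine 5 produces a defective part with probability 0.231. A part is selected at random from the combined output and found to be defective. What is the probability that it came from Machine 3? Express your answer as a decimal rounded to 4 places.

Tabulate prior·likelihood by source: [1] prior 0.38, lik 0.274, product 0.1041; [2] prior 0.21, lik 0.298, product 0.06258; [3] prior 0.12, lik 0.337, product 0.04044; [4] prior 0.08, lik 0.131, product 0.01048; [5] prior 0.21, lik 0.231, product 0.04851.
Normalizing constant = 0.26613; the posterior for Machine 3 is its product over the sum, 0.04044/0.26613 = 0.1520.

Posterior probability ≈ 0.1520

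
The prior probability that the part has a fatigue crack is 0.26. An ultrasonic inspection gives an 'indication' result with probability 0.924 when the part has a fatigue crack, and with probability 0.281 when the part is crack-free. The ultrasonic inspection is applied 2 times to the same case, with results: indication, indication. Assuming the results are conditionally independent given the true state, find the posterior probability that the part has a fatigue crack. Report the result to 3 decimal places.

With H the event that the part has a fatigue crack, the joint likelihood of the observed sequence is P(data|H) = 0.924·0.924 = 0.85378 and P(data|¬H) = 0.281·0.281 = 0.078961.
Bayes: P(H|data) = 0.26·0.85378 / (0.26·0.85378 + 0.74·0.078961) = 0.22198/0.28041 = 0.7916.

Posterior P(H) ≈ 0.792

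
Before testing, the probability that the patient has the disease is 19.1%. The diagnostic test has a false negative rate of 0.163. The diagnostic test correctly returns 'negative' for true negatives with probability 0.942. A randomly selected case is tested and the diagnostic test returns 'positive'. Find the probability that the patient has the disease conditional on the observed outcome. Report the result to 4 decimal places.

Let H be the event that the patient has the disease. P(H) = 0.191, so P(¬H) = 0.809. With E the 'positive' result, P(E|H) = 0.837 and P(E|¬H) = 0.058.
P(E) = 0.837·0.191 + 0.058·0.809 = 0.15987 + 0.046922 = 0.20679.
By Bayes' theorem, P(H|E) = 0.15987 / 0.20679 = 0.7731.

P(H | E) ≈ 0.7731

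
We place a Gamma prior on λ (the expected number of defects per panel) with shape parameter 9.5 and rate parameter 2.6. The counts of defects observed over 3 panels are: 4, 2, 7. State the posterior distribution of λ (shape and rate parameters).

Posterior: Gamma(shape=22.5, rate=5.6)

Total count ∑xᵢ = 13 over n = 3 panels.
Gamma is conjugate to the Poisson likelihood: posterior is Gamma(shape = 9.5+13 = 22.5, rate = 2.6+3 = 5.6).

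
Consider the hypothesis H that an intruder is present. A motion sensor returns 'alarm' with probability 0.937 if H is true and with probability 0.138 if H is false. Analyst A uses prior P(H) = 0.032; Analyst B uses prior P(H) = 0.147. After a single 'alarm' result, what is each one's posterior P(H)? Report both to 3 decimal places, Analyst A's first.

P('+'|H) = 0.937, P('+'|¬H) = 0.138.
Analyst A: numerator 0.937·0.032 = 0.029984; evidence = 0.029984+0.138·0.968 = 0.16357; posterior = 0.183.
Analyst B: numerator 0.937·0.147 = 0.13774; evidence = 0.13774+0.138·0.853 = 0.25545; posterior = 0.539.

Analyst A: 0.183; Analyst B: 0.539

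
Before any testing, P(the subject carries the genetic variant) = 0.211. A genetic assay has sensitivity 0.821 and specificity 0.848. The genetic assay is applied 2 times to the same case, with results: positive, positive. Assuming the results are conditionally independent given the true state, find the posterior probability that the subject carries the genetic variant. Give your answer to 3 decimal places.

With H the event that the subject carries the genetic variant, the joint likelihood of the observed sequence is P(data|H) = 0.821·0.821 = 0.67404 and P(data|¬H) = 0.152·0.152 = 0.023104.
Bayes: P(H|data) = 0.211·0.67404 / (0.211·0.67404 + 0.789·0.023104) = 0.14222/0.16045 = 0.8864.

Posterior P(H) ≈ 0.886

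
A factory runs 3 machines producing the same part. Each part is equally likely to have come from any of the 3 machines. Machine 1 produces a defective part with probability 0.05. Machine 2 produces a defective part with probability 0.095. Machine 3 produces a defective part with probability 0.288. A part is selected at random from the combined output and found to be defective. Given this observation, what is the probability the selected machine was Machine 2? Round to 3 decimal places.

P(defective|M1) = 0.05; P(defective|M2) = 0.095; P(defective|M3) = 0.288.
Prior × likelihood for each source: 0.333333·0.05=0.01667, 0.333333·0.095=0.03167, 0.333333·0.288=0.09600. Summing gives P(defective) = 0.14433.
P(Machine 2 | defective) = 0.03167 / 0.14433 = 0.219.

Posterior probability ≈ 0.219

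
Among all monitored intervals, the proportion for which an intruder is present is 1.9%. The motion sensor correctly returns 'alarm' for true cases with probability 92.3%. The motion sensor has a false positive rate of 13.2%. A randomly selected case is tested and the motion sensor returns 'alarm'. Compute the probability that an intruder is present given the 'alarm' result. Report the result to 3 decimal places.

Let H be the event that an intruder is present. P(H) = 0.019, so P(¬H) = 0.981. With E the 'alarm' result, P(E|H) = 0.923 and P(E|¬H) = 0.132.
P(E) = 0.923·0.019 + 0.132·0.981 = 0.017537 + 0.12949 = 0.14703.
By Bayes' theorem, P(H|E) = 0.017537 / 0.14703 = 0.119.

P(H | E) ≈ 0.119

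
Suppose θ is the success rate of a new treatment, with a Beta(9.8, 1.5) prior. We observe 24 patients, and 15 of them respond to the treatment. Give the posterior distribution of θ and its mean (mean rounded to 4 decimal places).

Posterior: Beta(24.8, 10.5); mean ≈ 0.7025

The binomial likelihood is conjugate to the Beta prior: with 15 successes and 9 failures, the posterior is Beta(9.8+15, 1.5+9) = Beta(24.8, 10.5).
Posterior mean = α/(α+β) = 24.8/35.3 = 0.7025.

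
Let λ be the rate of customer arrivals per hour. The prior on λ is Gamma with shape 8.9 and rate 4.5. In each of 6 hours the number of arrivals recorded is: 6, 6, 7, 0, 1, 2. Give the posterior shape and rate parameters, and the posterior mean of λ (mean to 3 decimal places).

Posterior: Gamma(shape=30.9, rate=10.5); mean ≈ 2.943

The Poisson likelihood adds the total count to the shape and the number of exposure periods to the rate. Here ∑xᵢ = 22 and n = 6, so shape 8.9→30.9 and rate 4.5→10.5.
Posterior mean = shape/rate = 30.9/10.5 = 2.943.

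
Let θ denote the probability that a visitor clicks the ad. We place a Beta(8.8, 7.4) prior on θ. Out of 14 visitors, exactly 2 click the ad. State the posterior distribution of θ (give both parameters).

The binomial likelihood is conjugate to the Beta prior: with 2 successes and 12 failures, the posterior is Beta(8.8+2, 7.4+12) = Beta(10.8, 19.4).

Posterior: Beta(10.8, 19.4)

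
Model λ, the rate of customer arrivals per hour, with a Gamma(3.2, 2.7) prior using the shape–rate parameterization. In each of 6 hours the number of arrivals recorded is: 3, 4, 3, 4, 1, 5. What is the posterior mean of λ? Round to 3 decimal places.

Total count ∑xᵢ = 20 over n = 6 hours.
Gamma is conjugate to the Poisson likelihood: posterior is Gamma(shape = 3.2+20 = 23.2, rate = 2.7+6 = 8.7).
E[λ | data] = 23.2/8.7 = 2.667.

Posterior mean ≈ 2.667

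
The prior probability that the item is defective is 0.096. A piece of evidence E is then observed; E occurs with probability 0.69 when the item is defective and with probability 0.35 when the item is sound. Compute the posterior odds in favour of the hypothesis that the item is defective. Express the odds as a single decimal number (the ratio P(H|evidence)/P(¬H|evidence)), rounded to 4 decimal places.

Posterior odds ≈ 0.2094

Prior odds = 0.096/(1−0.096) = 0.10619. In log-odds, ln(0.10619) = -2.2425.
Add log likelihood ratio: ln(1.9714) = 0.67876.
Posterior log-odds = -1.5637, so posterior odds = exp(-1.5637) = 0.20936.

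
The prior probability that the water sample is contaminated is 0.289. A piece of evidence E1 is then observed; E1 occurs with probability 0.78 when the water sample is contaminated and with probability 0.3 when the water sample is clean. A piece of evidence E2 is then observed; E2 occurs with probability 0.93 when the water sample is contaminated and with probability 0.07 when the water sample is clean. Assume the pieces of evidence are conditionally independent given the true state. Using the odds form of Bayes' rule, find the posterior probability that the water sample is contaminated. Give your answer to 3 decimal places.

Prior odds = 0.289/(1−0.289) = 0.40647.
Likelihood ratio for E1 = 0.78/0.3 = 2.6000.
Likelihood ratio for E2 = 0.93/0.07 = 13.286.
Posterior odds = prior odds × LR₁ × LR₂ = 14.041.
Posterior probability = odds/(1+odds) = 14.041/15.041 = 0.934.

Posterior probability ≈ 0.934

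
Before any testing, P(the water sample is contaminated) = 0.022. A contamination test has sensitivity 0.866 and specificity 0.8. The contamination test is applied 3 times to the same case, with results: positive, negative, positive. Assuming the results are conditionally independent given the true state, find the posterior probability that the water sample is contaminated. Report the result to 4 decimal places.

Posterior P(H) ≈ 0.0660

With H the event that the water sample is contaminated, the joint likelihood of the observed sequence is P(data|H) = 0.866·0.134·0.866 = 0.10049 and P(data|¬H) = 0.2·0.8·0.2 = 0.032000.
Bayes: P(H|data) = 0.022·0.10049 / (0.022·0.10049 + 0.978·0.032000) = 0.0022109/0.033507 = 0.0660.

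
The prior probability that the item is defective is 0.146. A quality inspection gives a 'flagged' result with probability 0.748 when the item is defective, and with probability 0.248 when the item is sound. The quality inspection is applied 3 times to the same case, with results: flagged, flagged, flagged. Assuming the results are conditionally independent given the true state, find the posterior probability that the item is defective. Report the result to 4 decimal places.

Posterior P(H) ≈ 0.8243

Let H be the event that the item is defective; start with P(H) = 0.146. P('flagged'|H) = 0.748, P('flagged'|¬H) = 0.248.
Update on result 1 ('flagged'): P(H) ← 0.748·0.1460 / (0.748·0.1460 + 0.248·0.8540) = 0.10921/0.32100 = 0.3402.
Update on result 2 ('flagged'): P(H) ← 0.748·0.3402 / (0.748·0.3402 + 0.248·0.6598) = 0.25448/0.41811 = 0.6086.
Update on result 3 ('flagged'): P(H) ← 0.748·0.6086 / (0.748·0.6086 + 0.248·0.3914) = 0.45527/0.55232 = 0.8243.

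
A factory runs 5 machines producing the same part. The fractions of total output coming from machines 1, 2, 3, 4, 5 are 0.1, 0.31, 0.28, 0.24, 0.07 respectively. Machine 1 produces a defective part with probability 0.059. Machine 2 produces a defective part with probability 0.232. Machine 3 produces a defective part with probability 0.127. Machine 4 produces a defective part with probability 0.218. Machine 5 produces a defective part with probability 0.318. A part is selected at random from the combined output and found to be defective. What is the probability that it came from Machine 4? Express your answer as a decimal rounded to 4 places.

Posterior probability ≈ 0.2784

Tabulate prior·likelihood by source: [1] prior 0.1, lik 0.059, product 0.005900; [2] prior 0.31, lik 0.232, product 0.07192; [3] prior 0.28, lik 0.127, product 0.03556; [4] prior 0.24, lik 0.218, product 0.05232; [5] prior 0.07, lik 0.318, product 0.02226.
Normalizing constant = 0.18796; the posterior for Machine 4 is its product over the sum, 0.05232/0.18796 = 0.2784.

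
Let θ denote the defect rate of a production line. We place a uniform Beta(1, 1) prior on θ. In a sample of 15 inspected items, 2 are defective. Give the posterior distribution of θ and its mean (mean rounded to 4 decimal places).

Posterior: Beta(3, 14); mean ≈ 0.1765

The binomial likelihood is conjugate to the Beta prior: with 2 successes and 13 failures, the posterior is Beta(1+2, 1+13) = Beta(3, 14).
Posterior mean = α/(α+β) = 3/17 = 0.1765.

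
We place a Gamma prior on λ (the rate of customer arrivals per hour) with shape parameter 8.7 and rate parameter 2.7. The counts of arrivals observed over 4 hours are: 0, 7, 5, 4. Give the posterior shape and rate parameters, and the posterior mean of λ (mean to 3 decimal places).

The Poisson likelihood adds the total count to the shape and the number of exposure periods to the rate. Here ∑xᵢ = 16 and n = 4, so shape 8.7→24.7 and rate 2.7→6.7.
Posterior mean = shape/rate = 24.7/6.7 = 3.687.

Posterior: Gamma(shape=24.7, rate=6.7); mean ≈ 3.687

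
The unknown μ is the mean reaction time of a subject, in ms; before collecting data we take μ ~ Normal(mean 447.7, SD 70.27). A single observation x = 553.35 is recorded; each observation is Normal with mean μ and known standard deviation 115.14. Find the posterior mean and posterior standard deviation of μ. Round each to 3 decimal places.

Posterior mean ≈ 476.372; posterior SD ≈ 59.982

With known σ, the Normal prior is conjugate. Weight on the data is w = (n/σ²)/(n/σ² + 1/τ₀²) = 0.00007543/(0.00007543+0.00020252) = 0.27138.
Posterior mean = w·x̄ + (1−w)·μ₀ = 0.27138·553.35 + 0.72862·447.7 = 476.372. Posterior variance = 1/(0.00007543+0.00020252) = 3597.81, so SD = 59.982.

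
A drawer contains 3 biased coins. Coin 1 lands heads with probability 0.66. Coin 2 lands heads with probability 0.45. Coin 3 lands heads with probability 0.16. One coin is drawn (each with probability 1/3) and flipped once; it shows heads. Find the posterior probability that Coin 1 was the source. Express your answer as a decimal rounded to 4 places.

P(heads|C1) = 0.66; P(heads|C2) = 0.45; P(heads|C3) = 0.16.
Prior × likelihood for each source: 0.333333·0.66=0.2200, 0.333333·0.45=0.1500, 0.333333·0.16=0.05333. Summing gives P(heads) = 0.42333.
P(Coin 1 | heads) = 0.2200 / 0.42333 = 0.5197.

Posterior probability ≈ 0.5197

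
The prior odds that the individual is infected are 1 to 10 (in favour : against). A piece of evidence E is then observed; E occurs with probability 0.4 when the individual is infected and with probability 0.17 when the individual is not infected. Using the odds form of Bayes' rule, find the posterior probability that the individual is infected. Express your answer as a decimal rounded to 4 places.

Posterior probability ≈ 0.1905

Prior odds = 1/10 = 0.10000.
Likelihood ratio for E = 0.4/0.17 = 2.3529.
Posterior odds = prior odds × LR = 0.23529.
Posterior probability = odds/(1+odds) = 0.23529/1.2353 = 0.1905.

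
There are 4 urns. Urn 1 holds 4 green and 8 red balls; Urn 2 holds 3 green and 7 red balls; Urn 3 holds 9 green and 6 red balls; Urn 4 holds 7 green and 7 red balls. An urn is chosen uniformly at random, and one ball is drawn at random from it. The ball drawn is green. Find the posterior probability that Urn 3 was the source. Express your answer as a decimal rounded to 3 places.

P(green|Urn 1) = 0.3333; P(green|Urn 2) = 0.3; P(green|Urn 3) = 0.6; P(green|Urn 4) = 0.5.
Prior × likelihood for each source: 0.25·0.3333=0.08333, 0.25·0.3=0.07500, 0.25·0.6=0.1500, 0.25·0.5=0.1250. Summing gives P(green) = 0.43333.
P(Urn 3 | green) = 0.1500 / 0.43333 = 0.346.

Posterior probability ≈ 0.346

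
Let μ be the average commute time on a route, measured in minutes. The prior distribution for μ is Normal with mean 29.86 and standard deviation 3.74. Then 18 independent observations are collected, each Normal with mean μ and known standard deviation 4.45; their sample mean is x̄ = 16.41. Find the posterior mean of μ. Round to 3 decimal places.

Prior precision 1/τ₀² = 1/3.74² = 0.0714919; data precision n/σ² = 18/4.45² = 0.908976.
Posterior precision = 0.0714919 + 0.908976 = 0.980468.
Posterior mean = (0.0714919·29.86 + 0.908976·16.41) / 0.980468 = 17.391.

Posterior mean ≈ 17.391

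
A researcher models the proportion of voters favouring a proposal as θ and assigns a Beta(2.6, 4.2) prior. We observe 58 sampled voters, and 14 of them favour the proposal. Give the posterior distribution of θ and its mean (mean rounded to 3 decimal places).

The binomial likelihood is conjugate to the Beta prior: with 14 successes and 44 failures, the posterior is Beta(2.6+14, 4.2+44) = Beta(16.6, 48.2).
E[θ | data] = 16.6/(16.6+48.2) = 0.256.

Posterior: Beta(16.6, 48.2); mean ≈ 0.256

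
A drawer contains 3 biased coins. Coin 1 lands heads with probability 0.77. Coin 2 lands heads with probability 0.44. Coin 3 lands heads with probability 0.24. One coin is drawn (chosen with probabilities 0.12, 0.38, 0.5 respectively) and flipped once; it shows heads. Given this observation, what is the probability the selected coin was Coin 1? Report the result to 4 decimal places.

P(heads|C1) = 0.77; P(heads|C2) = 0.44; P(heads|C3) = 0.24.
Prior × likelihood for each source: 0.12·0.77=0.09240, 0.38·0.44=0.1672, 0.5·0.24=0.1200. Summing gives P(heads) = 0.37960.
P(Coin 1 | heads) = 0.09240 / 0.37960 = 0.2434.

Posterior probability ≈ 0.2434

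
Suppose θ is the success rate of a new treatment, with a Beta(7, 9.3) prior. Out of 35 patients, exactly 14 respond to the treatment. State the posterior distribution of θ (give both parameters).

Posterior: Beta(21, 30.3)

The binomial likelihood is conjugate to the Beta prior: with 14 successes and 21 failures, the posterior is Beta(7+14, 9.3+21) = Beta(21, 30.3).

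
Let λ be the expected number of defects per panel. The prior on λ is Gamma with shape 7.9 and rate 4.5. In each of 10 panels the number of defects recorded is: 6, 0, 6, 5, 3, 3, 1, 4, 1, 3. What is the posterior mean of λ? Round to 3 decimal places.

Posterior mean ≈ 2.752

The Poisson likelihood adds the total count to the shape and the number of exposure periods to the rate. Here ∑xᵢ = 32 and n = 10, so shape 7.9→39.9 and rate 4.5→14.5.
E[λ | data] = 39.9/14.5 = 2.752.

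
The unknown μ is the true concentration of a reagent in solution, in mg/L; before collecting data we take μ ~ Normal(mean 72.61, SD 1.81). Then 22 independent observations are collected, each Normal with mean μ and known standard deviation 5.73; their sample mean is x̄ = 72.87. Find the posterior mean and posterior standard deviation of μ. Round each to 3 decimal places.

With known σ, the Normal prior is conjugate. Weight on the data is w = (n/σ²)/(n/σ² + 1/τ₀²) = 0.670060/(0.670060+0.305241) = 0.68703.
Posterior mean = w·x̄ + (1−w)·μ₀ = 0.68703·72.87 + 0.31297·72.61 = 72.789. Posterior variance = 1/(0.670060+0.305241) = 1.02532, so SD = 1.013.

Posterior mean ≈ 72.789; posterior SD ≈ 1.013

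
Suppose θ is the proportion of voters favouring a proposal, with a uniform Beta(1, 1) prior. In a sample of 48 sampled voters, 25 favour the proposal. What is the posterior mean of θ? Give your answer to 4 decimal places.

Posterior mean ≈ 0.5200

Observing 25 successes and 23 failures updates Beta(1, 1) by adding the success and failure counts to the two shape parameters: α = 1+25 = 26, β = 1+23 = 24.
E[θ | data] = 26/(26+24) = 0.5200.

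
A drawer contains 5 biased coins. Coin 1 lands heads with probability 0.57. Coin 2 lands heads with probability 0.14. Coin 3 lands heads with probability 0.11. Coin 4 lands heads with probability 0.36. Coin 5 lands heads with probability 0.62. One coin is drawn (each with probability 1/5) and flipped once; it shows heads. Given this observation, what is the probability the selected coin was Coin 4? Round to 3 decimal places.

Tabulate prior·likelihood by source: [1] prior 0.2, lik 0.57, product 0.1140; [2] prior 0.2, lik 0.14, product 0.02800; [3] prior 0.2, lik 0.11, product 0.02200; [4] prior 0.2, lik 0.36, product 0.07200; [5] prior 0.2, lik 0.62, product 0.1240.
Normalizing constant = 0.36000; the posterior for Coin 4 is its product over the sum, 0.07200/0.36000 = 0.200.

Posterior probability ≈ 0.200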